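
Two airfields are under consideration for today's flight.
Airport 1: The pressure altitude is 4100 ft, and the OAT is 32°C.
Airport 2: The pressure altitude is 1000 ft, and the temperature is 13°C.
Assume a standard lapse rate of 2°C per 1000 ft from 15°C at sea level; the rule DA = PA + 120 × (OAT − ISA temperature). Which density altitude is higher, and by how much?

Airport 1 by 6124 ft

Airport 1: ISA temp = 6.8°C, deviation +25.2°C, DA = 4100 + 120 × 25.2 = 7124 ft.
Airport 2: ISA temp = 13°C, deviation 0°C, DA = 1000 + 120 × 0 = 1000 ft.
Airport 1 is higher by 7124 − 1000 = 6124 ft.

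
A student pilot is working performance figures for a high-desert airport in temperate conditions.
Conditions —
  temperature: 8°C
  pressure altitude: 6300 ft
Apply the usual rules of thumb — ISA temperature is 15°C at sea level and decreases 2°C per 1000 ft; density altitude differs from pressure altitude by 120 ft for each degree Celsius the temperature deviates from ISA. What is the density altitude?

ISA temperature at 6300 ft = 15 − 2 × (6300/1000) = 2.4°C.
ISA deviation = 8 − 2.4 = +5.6°C.
Density altitude = 6300 + 120 × (5.6) = 6300 + (+672) = 6972 ft.

6972 ft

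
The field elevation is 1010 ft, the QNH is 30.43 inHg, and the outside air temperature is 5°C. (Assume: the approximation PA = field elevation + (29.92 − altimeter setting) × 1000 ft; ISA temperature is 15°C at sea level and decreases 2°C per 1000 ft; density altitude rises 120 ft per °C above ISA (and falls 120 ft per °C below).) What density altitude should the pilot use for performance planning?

Pressure altitude = 1010 + (29.92 − 30.43) × 1000 = 1010 + (-510) = 500 ft.
ISA temperature at 500 ft = 15 − 2 × (500/1000) = 14°C.
ISA deviation = 5 − 14 = -9°C.
Density altitude = 500 + 120 × (-9) = -580 ft.

-580 ft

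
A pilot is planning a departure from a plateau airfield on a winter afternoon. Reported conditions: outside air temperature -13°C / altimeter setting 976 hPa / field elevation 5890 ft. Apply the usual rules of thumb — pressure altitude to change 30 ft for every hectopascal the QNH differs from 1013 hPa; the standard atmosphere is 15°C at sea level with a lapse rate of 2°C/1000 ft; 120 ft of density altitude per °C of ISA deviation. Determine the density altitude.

Pressure altitude = 5890 + (1013 − 976) × 30 = 5890 + (+1110) = 7000 ft.
ISA temperature at 7000 ft = 15 − 2 × (7000/1000) = 1°C.
ISA deviation = -13 − 1 = -14°C.
Density altitude = 7000 + 120 × (-14) = 5320 ft.

5320 ft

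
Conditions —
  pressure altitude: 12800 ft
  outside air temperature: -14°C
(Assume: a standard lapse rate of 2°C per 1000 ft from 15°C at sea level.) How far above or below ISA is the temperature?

ISA temperature at 12800 ft = 15 − 2 × (12800/1000) = -10.6°C.
Deviation = OAT − ISA = -14 − (-10.6) = -3.4°C.

ISA-3.4°C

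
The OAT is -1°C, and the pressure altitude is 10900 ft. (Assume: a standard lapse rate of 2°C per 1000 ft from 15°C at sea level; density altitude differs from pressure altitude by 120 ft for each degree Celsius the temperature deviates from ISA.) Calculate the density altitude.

11596 ft

ISA temperature at 10900 ft = 15 − 2 × (10900/1000) = -6.8°C.
ISA deviation = -1 − (-6.8) = +5.8°C.
Density altitude = 10900 + 120 × (5.8) = 10900 + (+696) = 11596 ft.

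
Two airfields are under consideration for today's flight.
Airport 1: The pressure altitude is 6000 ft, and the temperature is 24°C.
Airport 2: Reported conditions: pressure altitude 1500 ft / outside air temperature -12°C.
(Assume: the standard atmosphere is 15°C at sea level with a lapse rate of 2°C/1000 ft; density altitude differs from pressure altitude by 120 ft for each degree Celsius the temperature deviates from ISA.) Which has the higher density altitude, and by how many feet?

Airport 1: ISA temp = 3°C, deviation +21°C, DA = 6000 + 120 × 21 = 8520 ft.
Airport 2: ISA temp = 12°C, deviation -24°C, DA = 1500 + 120 × (-24) = -1380 ft.
Airport 1 is higher by 8520 − (-1380) = 9900 ft.

Airport 1 by 9900 ft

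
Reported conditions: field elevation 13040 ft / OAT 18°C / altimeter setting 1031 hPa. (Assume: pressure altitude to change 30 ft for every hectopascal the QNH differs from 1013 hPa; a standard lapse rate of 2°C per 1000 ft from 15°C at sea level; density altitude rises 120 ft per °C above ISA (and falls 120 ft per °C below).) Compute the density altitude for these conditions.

15860 ft

Pressure altitude = 13040 + (1013 − 1031) × 30 = 13040 + (-540) = 12500 ft.
ISA temperature at 12500 ft = 15 − 2 × (12500/1000) = -10°C.
ISA deviation = 18 − (-10) = +28°C.
Density altitude = 12500 + 120 × (28) = 15860 ft.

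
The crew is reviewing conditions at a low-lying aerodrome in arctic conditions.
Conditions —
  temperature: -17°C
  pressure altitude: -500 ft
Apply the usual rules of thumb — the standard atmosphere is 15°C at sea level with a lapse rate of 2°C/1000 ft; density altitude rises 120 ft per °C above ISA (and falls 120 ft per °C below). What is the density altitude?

ISA temperature at -500 ft = 15 − 2 × (-500/1000) = 16°C.
ISA deviation = -17 − 16 = -33°C.
Density altitude = -500 + 120 × (-33) = -500 + (-3960) = -4460 ft.

-4460 ft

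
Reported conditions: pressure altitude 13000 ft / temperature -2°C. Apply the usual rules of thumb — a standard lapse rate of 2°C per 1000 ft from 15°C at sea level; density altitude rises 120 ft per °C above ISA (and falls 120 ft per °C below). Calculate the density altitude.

14080 ft

ISA temperature at 13000 ft = 15 − 2 × (13000/1000) = -11°C.
ISA deviation = -2 − (-11) = +9°C.
Density altitude = 13000 + 120 × (9) = 13000 + (+1080) = 14080 ft.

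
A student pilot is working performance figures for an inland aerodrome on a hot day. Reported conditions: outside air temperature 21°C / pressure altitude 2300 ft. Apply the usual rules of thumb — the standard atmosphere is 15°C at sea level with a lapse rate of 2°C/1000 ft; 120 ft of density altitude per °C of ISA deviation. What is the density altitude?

3572 ft

ISA temperature at 2300 ft = 15 − 2 × (2300/1000) = 10.4°C.
ISA deviation = 21 − 10.4 = +10.6°C.
Density altitude = 2300 + 120 × (10.6) = 2300 + (+1272) = 3572 ft.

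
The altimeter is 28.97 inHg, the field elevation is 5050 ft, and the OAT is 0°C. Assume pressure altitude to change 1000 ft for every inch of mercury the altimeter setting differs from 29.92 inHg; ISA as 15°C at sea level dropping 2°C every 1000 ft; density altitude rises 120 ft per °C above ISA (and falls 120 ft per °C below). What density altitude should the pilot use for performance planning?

5640 ft

Pressure altitude = 5050 + (29.92 − 28.97) × 1000 = 5050 + (+950) = 6000 ft.
ISA temperature at 6000 ft = 15 − 2 × (6000/1000) = 3°C.
ISA deviation = 0 − 3 = -3°C.
Density altitude = 6000 + 120 × (-3) = 5640 ft.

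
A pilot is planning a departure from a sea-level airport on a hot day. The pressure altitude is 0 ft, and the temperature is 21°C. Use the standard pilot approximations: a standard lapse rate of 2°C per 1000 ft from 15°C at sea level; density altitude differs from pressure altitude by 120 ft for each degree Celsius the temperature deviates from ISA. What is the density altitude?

ISA temperature at 0 ft = 15 − 2 × (0/1000) = 15°C.
ISA deviation = 21 − 15 = +6°C.
Density altitude = 0 + 120 × (6) = 0 + (+720) = 720 ft.

720 ft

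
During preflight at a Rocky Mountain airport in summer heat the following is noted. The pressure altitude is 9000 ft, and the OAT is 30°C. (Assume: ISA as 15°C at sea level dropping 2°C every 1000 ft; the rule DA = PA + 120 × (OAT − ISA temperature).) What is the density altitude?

12960 ft

ISA temperature at 9000 ft = 15 − 2 × (9000/1000) = -3°C.
ISA deviation = 30 − (-3) = +33°C.
Density altitude = 9000 + 120 × (33) = 9000 + (+3960) = 12960 ft.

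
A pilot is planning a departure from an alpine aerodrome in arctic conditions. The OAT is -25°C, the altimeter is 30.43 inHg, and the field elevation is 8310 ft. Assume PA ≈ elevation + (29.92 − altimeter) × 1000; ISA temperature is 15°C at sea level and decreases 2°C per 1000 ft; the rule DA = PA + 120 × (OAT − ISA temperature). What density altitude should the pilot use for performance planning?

4872 ft

Pressure altitude = 8310 + (29.92 − 30.43) × 1000 = 8310 + (-510) = 7800 ft.
ISA temperature at 7800 ft = 15 − 2 × (7800/1000) = -0.6°C.
ISA deviation = -25 − (-0.6) = -24.4°C.
Density altitude = 7800 + 120 × (-24.4) = 4872 ft.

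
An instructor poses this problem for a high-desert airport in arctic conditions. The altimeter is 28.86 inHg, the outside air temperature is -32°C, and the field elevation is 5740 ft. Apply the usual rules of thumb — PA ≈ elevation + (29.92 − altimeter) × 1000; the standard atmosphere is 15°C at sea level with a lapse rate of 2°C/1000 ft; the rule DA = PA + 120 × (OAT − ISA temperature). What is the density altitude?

2792 ft

Pressure altitude = 5740 + (29.92 − 28.86) × 1000 = 5740 + (+1060) = 6800 ft.
ISA temperature at 6800 ft = 15 − 2 × (6800/1000) = 1.4°C.
ISA deviation = -32 − 1.4 = -33.4°C.
Density altitude = 6800 + 120 × (-33.4) = 2792 ft.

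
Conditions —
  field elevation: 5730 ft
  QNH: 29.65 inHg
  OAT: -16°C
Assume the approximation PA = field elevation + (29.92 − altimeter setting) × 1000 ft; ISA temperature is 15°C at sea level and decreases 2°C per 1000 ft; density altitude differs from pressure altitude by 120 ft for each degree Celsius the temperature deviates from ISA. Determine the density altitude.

3720 ft

Pressure altitude = 5730 + (29.92 − 29.65) × 1000 = 5730 + (+270) = 6000 ft.
ISA temperature at 6000 ft = 15 − 2 × (6000/1000) = 3°C.
ISA deviation = -16 − 3 = -19°C.
Density altitude = 6000 + 120 × (-19) = 3720 ft.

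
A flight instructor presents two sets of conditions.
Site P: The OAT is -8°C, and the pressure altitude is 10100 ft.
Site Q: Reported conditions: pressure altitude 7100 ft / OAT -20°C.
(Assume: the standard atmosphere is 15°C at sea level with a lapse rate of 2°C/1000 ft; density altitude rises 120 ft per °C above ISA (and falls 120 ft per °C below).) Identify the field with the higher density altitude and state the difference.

Site P: ISA temp = -5.2°C, deviation -2.8°C, DA = 10100 + 120 × (-2.8) = 9764 ft.
Site Q: ISA temp = 0.8°C, deviation -20.8°C, DA = 7100 + 120 × (-20.8) = 4604 ft.
Site P is higher by 9764 − 4604 = 5160 ft.

Site P by 5160 ft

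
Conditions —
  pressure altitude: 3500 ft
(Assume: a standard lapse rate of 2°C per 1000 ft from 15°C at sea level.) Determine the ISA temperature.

ISA temperature = 15 − 2 × (3500/1000) = 15 − 7 = 8°C.

8°C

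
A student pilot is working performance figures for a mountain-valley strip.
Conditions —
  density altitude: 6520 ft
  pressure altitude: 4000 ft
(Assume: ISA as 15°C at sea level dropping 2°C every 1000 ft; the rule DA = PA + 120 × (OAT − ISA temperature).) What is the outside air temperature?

28°C

Density altitude − pressure altitude = 6520 − 4000 = +2520 ft.
At 120 ft/°C that is an ISA deviation of 2520/120 = +21°C.
ISA temperature at 4000 ft = 15 − 2 × (4000/1000) = 7°C.
OAT = ISA + deviation = 7 + (+21) = 28°C.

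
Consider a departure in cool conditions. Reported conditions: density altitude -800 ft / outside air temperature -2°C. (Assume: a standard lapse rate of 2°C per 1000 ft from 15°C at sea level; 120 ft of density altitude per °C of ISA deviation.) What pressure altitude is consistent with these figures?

1000 ft

DA = PA + 120 × (OAT − (15 − 2·PA/1000)) = PA + 120·OAT − 1800 + 0.24·PA = 1.24·PA + 120·OAT − 1800.
So 1.24·PA = -800 − 120 × (-2) + 1800 = 1240.
PA = 1240 / 1.24 = 1000 ft.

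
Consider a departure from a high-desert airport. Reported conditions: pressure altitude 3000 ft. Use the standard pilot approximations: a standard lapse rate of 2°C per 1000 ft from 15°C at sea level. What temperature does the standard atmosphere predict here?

9°C

ISA temperature = 15 − 2 × (3000/1000) = 15 − 6 = 9°C.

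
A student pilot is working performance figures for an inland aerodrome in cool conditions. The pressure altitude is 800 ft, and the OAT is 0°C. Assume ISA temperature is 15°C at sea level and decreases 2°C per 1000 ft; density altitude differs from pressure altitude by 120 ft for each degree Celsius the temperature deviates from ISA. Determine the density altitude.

ISA temperature at 800 ft = 15 − 2 × (800/1000) = 13.4°C.
ISA deviation = 0 − 13.4 = -13.4°C.
Density altitude = 800 + 120 × (-13.4) = 800 + (-1608) = -808 ft.

-808 ft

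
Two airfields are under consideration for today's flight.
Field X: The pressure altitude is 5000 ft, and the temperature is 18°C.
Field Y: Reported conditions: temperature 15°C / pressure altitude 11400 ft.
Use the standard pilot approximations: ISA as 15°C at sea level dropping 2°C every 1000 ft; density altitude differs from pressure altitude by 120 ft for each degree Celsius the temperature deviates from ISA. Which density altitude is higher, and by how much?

Field Y by 7576 ft

Field X: ISA temp = 5°C, deviation +13°C, DA = 5000 + 120 × 13 = 6560 ft.
Field Y: ISA temp = -7.8°C, deviation +22.8°C, DA = 11400 + 120 × 22.8 = 14136 ft.
Field Y is higher by 14136 − 6560 = 7576 ft.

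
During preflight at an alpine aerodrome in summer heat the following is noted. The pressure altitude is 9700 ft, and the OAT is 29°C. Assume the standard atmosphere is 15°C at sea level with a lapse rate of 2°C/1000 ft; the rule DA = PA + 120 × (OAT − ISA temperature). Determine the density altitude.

ISA temperature at 9700 ft = 15 − 2 × (9700/1000) = -4.4°C.
ISA deviation = 29 − (-4.4) = +33.4°C.
Density altitude = 9700 + 120 × (33.4) = 9700 + (+4008) = 13708 ft.

13708 ft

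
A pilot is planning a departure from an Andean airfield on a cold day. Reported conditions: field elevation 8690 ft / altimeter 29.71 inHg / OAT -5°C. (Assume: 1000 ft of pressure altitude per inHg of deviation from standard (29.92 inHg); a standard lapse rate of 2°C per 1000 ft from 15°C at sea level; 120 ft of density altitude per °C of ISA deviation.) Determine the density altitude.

Pressure altitude = 8690 + (29.92 − 29.71) × 1000 = 8690 + (+210) = 8900 ft.
ISA temperature at 8900 ft = 15 − 2 × (8900/1000) = -2.8°C.
ISA deviation = -5 − (-2.8) = -2.2°C.
Density altitude = 8900 + 120 × (-2.2) = 8636 ft.

8636 ft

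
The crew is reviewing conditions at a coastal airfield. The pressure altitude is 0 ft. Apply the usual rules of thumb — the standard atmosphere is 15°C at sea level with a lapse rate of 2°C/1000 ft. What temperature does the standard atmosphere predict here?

ISA temperature = 15 − 2 × (0/1000) = 15 − 0 = 15°C.

15°C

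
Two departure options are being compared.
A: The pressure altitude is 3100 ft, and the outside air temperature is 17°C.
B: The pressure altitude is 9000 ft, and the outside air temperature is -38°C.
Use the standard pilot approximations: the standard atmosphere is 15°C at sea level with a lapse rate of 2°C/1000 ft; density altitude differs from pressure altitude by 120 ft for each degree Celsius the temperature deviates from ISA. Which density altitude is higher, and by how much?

B by 716 ft

A: ISA temp = 8.8°C, deviation +8.2°C, DA = 3100 + 120 × 8.2 = 4084 ft.
B: ISA temp = -3°C, deviation -35°C, DA = 9000 + 120 × (-35) = 4800 ft.
B is higher by 4800 − 4084 = 716 ft.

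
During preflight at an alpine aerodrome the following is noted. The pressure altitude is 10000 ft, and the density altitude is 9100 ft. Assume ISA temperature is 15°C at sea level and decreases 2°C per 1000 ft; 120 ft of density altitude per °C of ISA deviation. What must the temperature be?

Density altitude − pressure altitude = 9100 − 10000 = -900 ft.
At 120 ft/°C that is an ISA deviation of -900/120 = -7.5°C.
ISA temperature at 10000 ft = 15 − 2 × (10000/1000) = -5°C.
OAT = ISA + deviation = -5 + (-7.5) = -12.5°C.

-12.5°C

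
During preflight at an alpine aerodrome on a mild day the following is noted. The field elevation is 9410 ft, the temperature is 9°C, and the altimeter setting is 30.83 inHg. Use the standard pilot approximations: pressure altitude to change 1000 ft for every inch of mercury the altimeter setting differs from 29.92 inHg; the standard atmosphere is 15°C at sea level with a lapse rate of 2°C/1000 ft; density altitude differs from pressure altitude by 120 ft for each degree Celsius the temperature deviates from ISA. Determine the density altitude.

9820 ft

Pressure altitude = 9410 + (29.92 − 30.83) × 1000 = 9410 + (-910) = 8500 ft.
ISA temperature at 8500 ft = 15 − 2 × (8500/1000) = -2°C.
ISA deviation = 9 − (-2) = +11°C.
Density altitude = 8500 + 120 × (11) = 9820 ft.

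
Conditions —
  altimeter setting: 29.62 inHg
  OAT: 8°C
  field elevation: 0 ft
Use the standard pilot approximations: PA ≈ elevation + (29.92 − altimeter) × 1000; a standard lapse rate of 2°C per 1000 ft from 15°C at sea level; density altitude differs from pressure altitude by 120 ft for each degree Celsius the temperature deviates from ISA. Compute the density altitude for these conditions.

-468 ft

Pressure altitude = 0 + (29.92 − 29.62) × 1000 = 0 + (+300) = 300 ft.
ISA temperature at 300 ft = 15 − 2 × (300/1000) = 14.4°C.
ISA deviation = 8 − 14.4 = -6.4°C.
Density altitude = 300 + 120 × (-6.4) = -468 ft.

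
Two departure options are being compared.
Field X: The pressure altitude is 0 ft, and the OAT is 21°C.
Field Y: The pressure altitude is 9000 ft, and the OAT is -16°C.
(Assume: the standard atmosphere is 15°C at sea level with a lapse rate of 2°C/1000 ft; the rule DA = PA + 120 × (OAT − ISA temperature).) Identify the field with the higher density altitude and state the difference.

Field X: ISA temp = 15°C, deviation +6°C, DA = 0 + 120 × 6 = 720 ft.
Field Y: ISA temp = -3°C, deviation -13°C, DA = 9000 + 120 × (-13) = 7440 ft.
Field Y is higher by 7440 − 720 = 6720 ft.

Field Y by 6720 ft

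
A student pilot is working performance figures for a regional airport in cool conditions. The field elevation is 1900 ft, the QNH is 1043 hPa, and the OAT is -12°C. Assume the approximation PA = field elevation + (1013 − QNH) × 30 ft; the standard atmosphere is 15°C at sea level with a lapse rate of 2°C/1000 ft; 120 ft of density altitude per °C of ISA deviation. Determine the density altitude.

-2000 ft

Pressure altitude = 1900 + (1013 − 1043) × 30 = 1900 + (-900) = 1000 ft.
ISA temperature at 1000 ft = 15 − 2 × (1000/1000) = 13°C.
ISA deviation = -12 − 13 = -25°C.
Density altitude = 1000 + 120 × (-25) = -2000 ft.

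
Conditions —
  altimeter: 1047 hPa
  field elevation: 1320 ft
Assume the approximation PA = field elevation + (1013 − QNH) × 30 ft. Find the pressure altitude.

Pressure correction = (1013 − 1047) × 30 = -1020 ft.
Pressure altitude = 1320 + (-1020) = 300 ft.

300 ft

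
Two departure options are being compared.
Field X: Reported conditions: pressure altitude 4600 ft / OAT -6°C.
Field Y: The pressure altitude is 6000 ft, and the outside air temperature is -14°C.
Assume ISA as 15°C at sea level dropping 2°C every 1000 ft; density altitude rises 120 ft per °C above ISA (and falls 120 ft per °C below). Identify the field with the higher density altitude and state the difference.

Field Y by 776 ft

Field X: ISA temp = 5.8°C, deviation -11.8°C, DA = 4600 + 120 × (-11.8) = 3184 ft.
Field Y: ISA temp = 3°C, deviation -17°C, DA = 6000 + 120 × (-17) = 3960 ft.
Field Y is higher by 3960 − 3184 = 776 ft.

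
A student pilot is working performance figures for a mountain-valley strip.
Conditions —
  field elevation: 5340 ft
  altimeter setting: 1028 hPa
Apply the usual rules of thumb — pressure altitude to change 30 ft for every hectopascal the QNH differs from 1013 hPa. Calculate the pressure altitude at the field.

4890 ft

Pressure correction = (1013 − 1028) × 30 = -450 ft.
Pressure altitude = 5340 + (-450) = 4890 ft.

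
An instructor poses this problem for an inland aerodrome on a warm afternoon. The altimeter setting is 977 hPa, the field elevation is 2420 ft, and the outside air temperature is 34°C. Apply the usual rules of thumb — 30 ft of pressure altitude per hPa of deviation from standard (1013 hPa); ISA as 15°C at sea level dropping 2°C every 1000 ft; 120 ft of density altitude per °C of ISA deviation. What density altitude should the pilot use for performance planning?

Pressure altitude = 2420 + (1013 − 977) × 30 = 2420 + (+1080) = 3500 ft.
ISA temperature at 3500 ft = 15 − 2 × (3500/1000) = 8°C.
ISA deviation = 34 − 8 = +26°C.
Density altitude = 3500 + 120 × (26) = 6620 ft.

6620 ft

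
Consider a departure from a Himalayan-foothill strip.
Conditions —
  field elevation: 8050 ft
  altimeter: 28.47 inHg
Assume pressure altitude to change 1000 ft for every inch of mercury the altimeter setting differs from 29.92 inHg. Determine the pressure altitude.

Pressure correction = (29.92 − 28.47) × 1000 = +1450 ft.
Pressure altitude = 8050 + (+1450) = 9500 ft.

9500 ft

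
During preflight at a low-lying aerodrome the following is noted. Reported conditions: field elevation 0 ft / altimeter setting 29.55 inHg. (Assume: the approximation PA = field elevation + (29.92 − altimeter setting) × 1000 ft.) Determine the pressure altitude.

370 ft

Pressure correction = (29.92 − 29.55) × 1000 = +370 ft.
Pressure altitude = 0 + (+370) = 370 ft.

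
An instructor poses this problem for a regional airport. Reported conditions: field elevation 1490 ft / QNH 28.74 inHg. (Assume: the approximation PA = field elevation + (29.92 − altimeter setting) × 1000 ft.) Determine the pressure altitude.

Pressure correction = (29.92 − 28.74) × 1000 = +1180 ft.
Pressure altitude = 1490 + (+1180) = 2670 ft.

2670 ft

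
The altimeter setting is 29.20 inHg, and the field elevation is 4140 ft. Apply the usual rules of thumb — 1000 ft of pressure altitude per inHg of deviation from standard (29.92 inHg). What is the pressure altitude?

Pressure correction = (29.92 − 29.20) × 1000 = +720 ft.
Pressure altitude = 4140 + (+720) = 4860 ft.

4860 ft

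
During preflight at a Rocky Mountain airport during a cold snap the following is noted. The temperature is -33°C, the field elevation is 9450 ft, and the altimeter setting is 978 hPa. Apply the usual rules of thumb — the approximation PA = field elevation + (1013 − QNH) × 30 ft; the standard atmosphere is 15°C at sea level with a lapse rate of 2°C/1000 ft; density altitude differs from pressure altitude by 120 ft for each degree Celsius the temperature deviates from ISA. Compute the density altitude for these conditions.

Pressure altitude = 9450 + (1013 − 978) × 30 = 9450 + (+1050) = 10500 ft.
ISA temperature at 10500 ft = 15 − 2 × (10500/1000) = -6°C.
ISA deviation = -33 − (-6) = -27°C.
Density altitude = 10500 + 120 × (-27) = 7260 ft.

7260 ft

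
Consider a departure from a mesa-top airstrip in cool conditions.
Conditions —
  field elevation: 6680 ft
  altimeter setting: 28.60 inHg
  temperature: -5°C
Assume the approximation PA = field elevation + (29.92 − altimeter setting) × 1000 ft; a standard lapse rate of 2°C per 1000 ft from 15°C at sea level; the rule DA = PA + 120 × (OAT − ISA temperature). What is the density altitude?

7520 ft

Pressure altitude = 6680 + (29.92 − 28.60) × 1000 = 6680 + (+1320) = 8000 ft.
ISA temperature at 8000 ft = 15 − 2 × (8000/1000) = -1°C.
ISA deviation = -5 − (-1) = -4°C.
Density altitude = 8000 + 120 × (-4) = 7520 ft.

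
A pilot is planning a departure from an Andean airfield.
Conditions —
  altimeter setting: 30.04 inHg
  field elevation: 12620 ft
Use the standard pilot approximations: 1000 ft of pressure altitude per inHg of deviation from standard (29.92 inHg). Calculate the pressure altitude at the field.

12500 ft

Pressure correction = (29.92 − 30.04) × 1000 = -120 ft.
Pressure altitude = 12620 + (-120) = 12500 ft.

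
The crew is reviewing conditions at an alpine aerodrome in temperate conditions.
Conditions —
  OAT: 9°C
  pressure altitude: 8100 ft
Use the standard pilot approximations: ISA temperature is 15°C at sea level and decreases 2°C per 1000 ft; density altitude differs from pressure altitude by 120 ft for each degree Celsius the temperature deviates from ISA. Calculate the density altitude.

ISA temperature at 8100 ft = 15 − 2 × (8100/1000) = -1.2°C.
ISA deviation = 9 − (-1.2) = +10.2°C.
Density altitude = 8100 + 120 × (10.2) = 8100 + (+1224) = 9324 ft.

9324 ft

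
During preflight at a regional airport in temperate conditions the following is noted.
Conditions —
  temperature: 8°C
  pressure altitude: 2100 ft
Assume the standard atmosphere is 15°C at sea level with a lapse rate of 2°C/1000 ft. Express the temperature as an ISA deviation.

ISA-2.8°C

ISA temperature at 2100 ft = 15 − 2 × (2100/1000) = 10.8°C.
Deviation = OAT − ISA = 8 − 10.8 = -2.8°C.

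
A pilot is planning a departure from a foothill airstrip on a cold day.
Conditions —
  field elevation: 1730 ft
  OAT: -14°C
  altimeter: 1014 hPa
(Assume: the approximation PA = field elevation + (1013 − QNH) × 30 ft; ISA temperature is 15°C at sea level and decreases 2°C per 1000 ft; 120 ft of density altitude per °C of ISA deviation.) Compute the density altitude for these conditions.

Pressure altitude = 1730 + (1013 − 1014) × 30 = 1730 + (-30) = 1700 ft.
ISA temperature at 1700 ft = 15 − 2 × (1700/1000) = 11.6°C.
ISA deviation = -14 − 11.6 = -25.6°C.
Density altitude = 1700 + 120 × (-25.6) = -1372 ft.

-1372 ft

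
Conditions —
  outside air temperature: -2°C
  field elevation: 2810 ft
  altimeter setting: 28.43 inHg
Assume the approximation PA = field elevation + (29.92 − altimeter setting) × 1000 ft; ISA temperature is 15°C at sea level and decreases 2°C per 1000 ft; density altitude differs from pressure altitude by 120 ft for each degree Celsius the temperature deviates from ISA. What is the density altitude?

3292 ft

Pressure altitude = 2810 + (29.92 − 28.43) × 1000 = 2810 + (+1490) = 4300 ft.
ISA temperature at 4300 ft = 15 − 2 × (4300/1000) = 6.4°C.
ISA deviation = -2 − 6.4 = -8.4°C.
Density altitude = 4300 + 120 × (-8.4) = 3292 ft.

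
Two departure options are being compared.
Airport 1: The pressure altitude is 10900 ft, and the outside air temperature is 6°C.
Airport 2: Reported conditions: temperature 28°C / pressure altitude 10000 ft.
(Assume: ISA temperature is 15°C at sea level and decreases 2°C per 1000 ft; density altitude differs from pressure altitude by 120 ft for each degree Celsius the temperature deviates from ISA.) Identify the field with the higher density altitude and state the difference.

Airport 1: ISA temp = -6.8°C, deviation +12.8°C, DA = 10900 + 120 × 12.8 = 12436 ft.
Airport 2: ISA temp = -5°C, deviation +33°C, DA = 10000 + 120 × 33 = 13960 ft.
Airport 2 is higher by 13960 − 12436 = 1524 ft.

Airport 2 by 1524 ft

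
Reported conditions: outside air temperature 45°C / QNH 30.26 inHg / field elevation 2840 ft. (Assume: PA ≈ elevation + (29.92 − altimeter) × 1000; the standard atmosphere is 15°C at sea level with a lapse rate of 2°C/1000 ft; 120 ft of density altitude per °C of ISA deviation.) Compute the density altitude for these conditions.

6700 ft

Pressure altitude = 2840 + (29.92 − 30.26) × 1000 = 2840 + (-340) = 2500 ft.
ISA temperature at 2500 ft = 15 − 2 × (2500/1000) = 10°C.
ISA deviation = 45 − 10 = +35°C.
Density altitude = 2500 + 120 × (35) = 6700 ft.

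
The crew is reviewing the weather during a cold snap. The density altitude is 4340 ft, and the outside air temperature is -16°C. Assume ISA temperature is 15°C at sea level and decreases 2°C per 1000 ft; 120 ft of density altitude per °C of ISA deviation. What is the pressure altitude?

DA = PA + 120 × (OAT − (15 − 2·PA/1000)) = PA + 120·OAT − 1800 + 0.24·PA = 1.24·PA + 120·OAT − 1800.
So 1.24·PA = 4340 − 120 × (-16) + 1800 = 8060.
PA = 8060 / 1.24 = 6500 ft.

6500 ft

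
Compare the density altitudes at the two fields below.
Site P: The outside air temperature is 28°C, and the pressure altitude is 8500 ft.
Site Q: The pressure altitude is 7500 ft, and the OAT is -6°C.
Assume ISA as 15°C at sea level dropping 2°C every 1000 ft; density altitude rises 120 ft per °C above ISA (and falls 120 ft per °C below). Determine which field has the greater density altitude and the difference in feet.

Site P: ISA temp = -2°C, deviation +30°C, DA = 8500 + 120 × 30 = 12100 ft.
Site Q: ISA temp = 0°C, deviation -6°C, DA = 7500 + 120 × (-6) = 6780 ft.
Site P is higher by 12100 − 6780 = 5320 ft.

Site P by 5320 ft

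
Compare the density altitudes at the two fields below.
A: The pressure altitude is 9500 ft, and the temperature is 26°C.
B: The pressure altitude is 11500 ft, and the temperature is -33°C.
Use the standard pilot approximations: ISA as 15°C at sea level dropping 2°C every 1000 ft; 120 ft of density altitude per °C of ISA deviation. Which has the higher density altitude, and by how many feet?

A: ISA temp = -4°C, deviation +30°C, DA = 9500 + 120 × 30 = 13100 ft.
B: ISA temp = -8°C, deviation -25°C, DA = 11500 + 120 × (-25) = 8500 ft.
A is higher by 13100 − 8500 = 4600 ft.

A by 4600 ft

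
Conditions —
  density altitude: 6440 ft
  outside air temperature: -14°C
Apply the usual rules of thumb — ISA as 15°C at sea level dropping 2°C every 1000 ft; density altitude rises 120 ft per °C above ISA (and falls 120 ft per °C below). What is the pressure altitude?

8000 ft

DA = PA + 120 × (OAT − (15 − 2·PA/1000)) = PA + 120·OAT − 1800 + 0.24·PA = 1.24·PA + 120·OAT − 1800.
So 1.24·PA = 6440 − 120 × (-14) + 1800 = 9920.
PA = 9920 / 1.24 = 8000 ft.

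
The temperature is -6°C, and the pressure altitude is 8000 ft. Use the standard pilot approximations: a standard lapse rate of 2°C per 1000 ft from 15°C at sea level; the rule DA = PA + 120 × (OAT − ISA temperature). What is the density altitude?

7400 ft

ISA temperature at 8000 ft = 15 − 2 × (8000/1000) = -1°C.
ISA deviation = -6 − (-1) = -5°C.
Density altitude = 8000 + 120 × (-5) = 8000 + (-600) = 7400 ft.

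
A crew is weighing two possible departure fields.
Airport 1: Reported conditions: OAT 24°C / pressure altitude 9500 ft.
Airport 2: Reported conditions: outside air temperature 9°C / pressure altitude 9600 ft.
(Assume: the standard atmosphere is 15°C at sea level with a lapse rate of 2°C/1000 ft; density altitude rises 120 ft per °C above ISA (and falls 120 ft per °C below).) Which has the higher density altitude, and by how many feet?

Airport 1 by 1676 ft

Airport 1: ISA temp = -4°C, deviation +28°C, DA = 9500 + 120 × 28 = 12860 ft.
Airport 2: ISA temp = -4.2°C, deviation +13.2°C, DA = 9600 + 120 × 13.2 = 11184 ft.
Airport 1 is higher by 12860 − 11184 = 1676 ft.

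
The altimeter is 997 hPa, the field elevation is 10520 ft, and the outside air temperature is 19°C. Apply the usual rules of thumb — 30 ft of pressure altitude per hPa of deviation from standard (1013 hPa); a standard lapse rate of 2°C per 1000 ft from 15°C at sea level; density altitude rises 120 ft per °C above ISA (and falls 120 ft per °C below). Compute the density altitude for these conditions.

Pressure altitude = 10520 + (1013 − 997) × 30 = 10520 + (+480) = 11000 ft.
ISA temperature at 11000 ft = 15 − 2 × (11000/1000) = -7°C.
ISA deviation = 19 − (-7) = +26°C.
Density altitude = 11000 + 120 × (26) = 14120 ft.

14120 ft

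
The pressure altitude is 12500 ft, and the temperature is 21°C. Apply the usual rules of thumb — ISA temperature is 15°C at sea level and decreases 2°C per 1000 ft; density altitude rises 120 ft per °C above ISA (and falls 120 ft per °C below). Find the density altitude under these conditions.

16220 ft

ISA temperature at 12500 ft = 15 − 2 × (12500/1000) = -10°C.
ISA deviation = 21 − (-10) = +31°C.
Density altitude = 12500 + 120 × (31) = 12500 + (+3720) = 16220 ft.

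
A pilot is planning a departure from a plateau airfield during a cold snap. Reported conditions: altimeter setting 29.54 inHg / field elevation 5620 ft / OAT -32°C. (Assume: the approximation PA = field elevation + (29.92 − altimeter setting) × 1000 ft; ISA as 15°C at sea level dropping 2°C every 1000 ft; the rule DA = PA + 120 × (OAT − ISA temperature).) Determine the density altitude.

Pressure altitude = 5620 + (29.92 − 29.54) × 1000 = 5620 + (+380) = 6000 ft.
ISA temperature at 6000 ft = 15 − 2 × (6000/1000) = 3°C.
ISA deviation = -32 − 3 = -35°C.
Density altitude = 6000 + 120 × (-35) = 1800 ft.

1800 ft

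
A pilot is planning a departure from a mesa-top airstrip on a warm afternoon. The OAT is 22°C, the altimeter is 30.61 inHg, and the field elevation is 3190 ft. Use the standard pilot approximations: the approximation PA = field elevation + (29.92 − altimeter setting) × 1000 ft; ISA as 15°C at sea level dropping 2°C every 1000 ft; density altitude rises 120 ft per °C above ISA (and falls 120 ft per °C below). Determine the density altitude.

Pressure altitude = 3190 + (29.92 − 30.61) × 1000 = 3190 + (-690) = 2500 ft.
ISA temperature at 2500 ft = 15 − 2 × (2500/1000) = 10°C.
ISA deviation = 22 − 10 = +12°C.
Density altitude = 2500 + 120 × (12) = 3940 ft.

3940 ft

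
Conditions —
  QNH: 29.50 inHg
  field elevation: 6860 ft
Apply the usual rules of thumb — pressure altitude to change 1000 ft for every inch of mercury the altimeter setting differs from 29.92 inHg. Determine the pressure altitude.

Pressure correction = (29.92 − 29.50) × 1000 = +420 ft.
Pressure altitude = 6860 + (+420) = 7280 ft.

7280 ft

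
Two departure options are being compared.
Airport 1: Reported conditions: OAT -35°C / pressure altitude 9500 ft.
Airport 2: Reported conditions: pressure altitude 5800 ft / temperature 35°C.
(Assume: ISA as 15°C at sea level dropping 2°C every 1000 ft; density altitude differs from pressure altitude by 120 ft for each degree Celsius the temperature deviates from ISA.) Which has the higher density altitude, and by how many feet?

Airport 2 by 3812 ft

Airport 1: ISA temp = -4°C, deviation -31°C, DA = 9500 + 120 × (-31) = 5780 ft.
Airport 2: ISA temp = 3.4°C, deviation +31.6°C, DA = 5800 + 120 × 31.6 = 9592 ft.
Airport 2 is higher by 9592 − 5780 = 3812 ft.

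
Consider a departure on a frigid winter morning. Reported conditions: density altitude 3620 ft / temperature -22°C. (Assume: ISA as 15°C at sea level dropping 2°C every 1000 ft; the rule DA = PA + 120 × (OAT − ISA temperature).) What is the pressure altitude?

DA = PA + 120 × (OAT − (15 − 2·PA/1000)) = PA + 120·OAT − 1800 + 0.24·PA = 1.24·PA + 120·OAT − 1800.
So 1.24·PA = 3620 − 120 × (-22) + 1800 = 8060.
PA = 8060 / 1.24 = 6500 ft.

6500 ft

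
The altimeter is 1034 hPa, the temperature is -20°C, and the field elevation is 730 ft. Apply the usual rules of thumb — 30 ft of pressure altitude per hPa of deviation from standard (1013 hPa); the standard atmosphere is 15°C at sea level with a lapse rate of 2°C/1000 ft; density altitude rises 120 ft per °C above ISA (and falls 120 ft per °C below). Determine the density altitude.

-4076 ft

Pressure altitude = 730 + (1013 − 1034) × 30 = 730 + (-630) = 100 ft.
ISA temperature at 100 ft = 15 − 2 × (100/1000) = 14.8°C.
ISA deviation = -20 − 14.8 = -34.8°C.
Density altitude = 100 + 120 × (-34.8) = -4076 ft.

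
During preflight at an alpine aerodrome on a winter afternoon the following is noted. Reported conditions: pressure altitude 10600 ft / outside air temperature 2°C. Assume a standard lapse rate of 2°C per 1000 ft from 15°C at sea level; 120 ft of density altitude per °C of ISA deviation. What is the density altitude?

11584 ft

ISA temperature at 10600 ft = 15 − 2 × (10600/1000) = -6.2°C.
ISA deviation = 2 − (-6.2) = +8.2°C.
Density altitude = 10600 + 120 × (8.2) = 10600 + (+984) = 11584 ft.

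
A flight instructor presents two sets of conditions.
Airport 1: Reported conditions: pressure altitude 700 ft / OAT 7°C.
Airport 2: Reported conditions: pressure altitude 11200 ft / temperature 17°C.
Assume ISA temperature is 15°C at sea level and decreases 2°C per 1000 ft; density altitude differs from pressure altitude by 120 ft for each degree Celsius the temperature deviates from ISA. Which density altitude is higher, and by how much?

Airport 1: ISA temp = 13.6°C, deviation -6.6°C, DA = 700 + 120 × (-6.6) = -92 ft.
Airport 2: ISA temp = -7.4°C, deviation +24.4°C, DA = 11200 + 120 × 24.4 = 14128 ft.
Airport 2 is higher by 14128 − (-92) = 14220 ft.

Airport 2 by 14220 ft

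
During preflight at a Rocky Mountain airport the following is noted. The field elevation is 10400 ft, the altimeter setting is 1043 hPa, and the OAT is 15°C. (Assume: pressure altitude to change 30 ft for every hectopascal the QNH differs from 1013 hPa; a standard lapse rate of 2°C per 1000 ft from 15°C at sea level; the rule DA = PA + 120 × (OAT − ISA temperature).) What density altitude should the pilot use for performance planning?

11780 ft

Pressure altitude = 10400 + (1013 − 1043) × 30 = 10400 + (-900) = 9500 ft.
ISA temperature at 9500 ft = 15 − 2 × (9500/1000) = -4°C.
ISA deviation = 15 − (-4) = +19°C.
Density altitude = 9500 + 120 × (19) = 11780 ft.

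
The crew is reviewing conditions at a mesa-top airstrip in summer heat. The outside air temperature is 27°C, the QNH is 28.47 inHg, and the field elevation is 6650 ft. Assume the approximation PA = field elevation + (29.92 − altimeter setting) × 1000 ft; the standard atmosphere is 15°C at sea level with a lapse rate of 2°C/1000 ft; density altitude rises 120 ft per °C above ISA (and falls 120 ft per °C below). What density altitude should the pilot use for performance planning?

Pressure altitude = 6650 + (29.92 − 28.47) × 1000 = 6650 + (+1450) = 8100 ft.
ISA temperature at 8100 ft = 15 − 2 × (8100/1000) = -1.2°C.
ISA deviation = 27 − (-1.2) = +28.2°C.
Density altitude = 8100 + 120 × (28.2) = 11484 ft.

11484 ft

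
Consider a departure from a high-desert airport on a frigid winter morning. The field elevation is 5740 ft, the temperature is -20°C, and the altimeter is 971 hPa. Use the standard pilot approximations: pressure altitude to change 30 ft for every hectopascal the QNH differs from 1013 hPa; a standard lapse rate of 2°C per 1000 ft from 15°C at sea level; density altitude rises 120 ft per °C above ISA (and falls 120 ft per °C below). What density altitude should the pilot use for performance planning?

4480 ft

Pressure altitude = 5740 + (1013 − 971) × 30 = 5740 + (+1260) = 7000 ft.
ISA temperature at 7000 ft = 15 − 2 × (7000/1000) = 1°C.
ISA deviation = -20 − 1 = -21°C.
Density altitude = 7000 + 120 × (-21) = 4480 ft.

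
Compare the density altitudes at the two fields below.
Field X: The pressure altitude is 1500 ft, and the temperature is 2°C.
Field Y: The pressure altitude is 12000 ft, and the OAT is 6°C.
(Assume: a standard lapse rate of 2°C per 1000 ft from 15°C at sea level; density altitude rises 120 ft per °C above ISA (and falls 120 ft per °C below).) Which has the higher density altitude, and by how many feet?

Field X: ISA temp = 12°C, deviation -10°C, DA = 1500 + 120 × (-10) = 300 ft.
Field Y: ISA temp = -9°C, deviation +15°C, DA = 12000 + 120 × 15 = 13800 ft.
Field Y is higher by 13800 − 300 = 13500 ft.

Field Y by 13500 ft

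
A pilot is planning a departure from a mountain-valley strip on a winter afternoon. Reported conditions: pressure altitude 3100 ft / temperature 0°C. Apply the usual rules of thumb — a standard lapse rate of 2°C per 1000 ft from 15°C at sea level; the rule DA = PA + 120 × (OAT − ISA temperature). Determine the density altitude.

ISA temperature at 3100 ft = 15 − 2 × (3100/1000) = 8.8°C.
ISA deviation = 0 − 8.8 = -8.8°C.
Density altitude = 3100 + 120 × (-8.8) = 3100 + (-1056) = 2044 ft.

2044 ft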